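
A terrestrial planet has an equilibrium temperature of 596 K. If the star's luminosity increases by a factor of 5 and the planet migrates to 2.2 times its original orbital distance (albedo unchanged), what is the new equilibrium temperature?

T_eq ∝ L^(1/4) · d^(−1/2).
T′ = 596 × 5^(1/4) / 2.2^(1/2) = 601 K.

T_eq ≈ 601 K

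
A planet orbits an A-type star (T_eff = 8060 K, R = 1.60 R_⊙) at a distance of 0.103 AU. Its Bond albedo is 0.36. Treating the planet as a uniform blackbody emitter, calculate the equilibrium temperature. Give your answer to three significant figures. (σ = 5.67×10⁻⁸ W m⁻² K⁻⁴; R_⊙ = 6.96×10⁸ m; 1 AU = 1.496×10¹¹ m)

T_eq ≈ 1370 K

R_⋆ = 1.60 × 6.96×10⁸ = 1.11×10⁹ m.
d = 0.103 AU = 1.54×10¹⁰ m.
L = 4πR_⋆²σT_⋆⁴ = 4π(1.11×10⁹)² × 5.67×10⁻⁸ × (8060)⁴ = 3.73×10²⁷ W.
S = L/(4πd²) = 1.25×10⁶ W m⁻².
Energy balance: absorbed = emitted ⇒ πR²·S(1−A) = 4πR²·σT_eq⁴, so T_eq⁴ = S(1−A)/(4σ).
T_eq = [1.25×10⁶ × 0.64 / (4 × 5.67×10⁻⁸)]^(1/4) = (3.53×10¹²)^(1/4) = 1370 K.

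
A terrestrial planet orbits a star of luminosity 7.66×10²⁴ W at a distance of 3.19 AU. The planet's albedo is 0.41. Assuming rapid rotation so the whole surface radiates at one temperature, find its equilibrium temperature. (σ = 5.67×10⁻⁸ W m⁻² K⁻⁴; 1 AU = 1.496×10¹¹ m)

d = 3.19 AU = 4.77×10¹¹ m.
Flux: S = L/(4πd²) = 7.66×10²⁴/(4π×(4.77×10¹¹)²) = 2.68 W m⁻².
Energy balance: absorbed = emitted ⇒ πR²·S(1−A) = 4πR²·σT_eq⁴, so T_eq⁴ = S(1−A)/(4σ).
T_eq = [2.68 × 0.59 / (4 × 5.67×10⁻⁸)]^(1/4) = (6.96×10⁶)^(1/4) = 51.4 K.

T_eq ≈ 51.4 K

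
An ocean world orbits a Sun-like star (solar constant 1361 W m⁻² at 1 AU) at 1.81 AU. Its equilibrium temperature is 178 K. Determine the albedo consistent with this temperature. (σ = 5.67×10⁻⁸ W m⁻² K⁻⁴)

A ≈ 0.45

Flux at 1.81 AU: S = 1361/1.81² = 415 W m⁻².
From T_eq⁴ = S(1−A)/(4σ): 1−A = 4σT_eq⁴/S.
1−A = 4 × 5.67×10⁻⁸ × (178)⁴ / 415 = 0.548.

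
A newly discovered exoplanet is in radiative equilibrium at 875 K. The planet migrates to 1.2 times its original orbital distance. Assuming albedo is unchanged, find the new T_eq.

T_eq ∝ L^(1/4) · d^(−1/2).
T′ = 875 / 1.2^(1/2) = 799 K.

T_eq ≈ 799 K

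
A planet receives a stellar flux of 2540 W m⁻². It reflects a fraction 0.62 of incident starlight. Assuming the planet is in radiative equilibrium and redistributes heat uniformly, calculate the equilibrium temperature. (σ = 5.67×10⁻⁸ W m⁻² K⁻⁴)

T_eq ≈ 255 K

Energy balance: absorbed = emitted ⇒ πR²·S(1−A) = 4πR²·σT_eq⁴, so T_eq⁴ = S(1−A)/(4σ).
T_eq = [2540 × 0.38 / (4 × 5.67×10⁻⁸)]^(1/4) = (4.26×10⁹)^(1/4) = 255 K.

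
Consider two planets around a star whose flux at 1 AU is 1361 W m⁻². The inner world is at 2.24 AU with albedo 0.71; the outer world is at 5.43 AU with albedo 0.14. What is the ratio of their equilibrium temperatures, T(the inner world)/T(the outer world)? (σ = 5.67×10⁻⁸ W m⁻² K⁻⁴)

T₁/T₂ ≈ 1.186

T_eq = [S₀(1−A)/(4σd²)]^(1/4), so T ∝ (1−A)^(1/4) / √d.
T₁ = [1361×0.29/(4×5.67×10⁻⁸×2.24²)]^(1/4) = 136.47 K.
T₂ = [1361×0.86/(4×5.67×10⁻⁸×5.43²)]^(1/4) = 115.02 K.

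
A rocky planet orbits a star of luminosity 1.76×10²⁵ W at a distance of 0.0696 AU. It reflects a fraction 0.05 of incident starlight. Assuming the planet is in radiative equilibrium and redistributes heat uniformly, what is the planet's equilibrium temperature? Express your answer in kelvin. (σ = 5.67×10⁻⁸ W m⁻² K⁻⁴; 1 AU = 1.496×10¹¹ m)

T_eq ≈ 482 K

d = 0.0696 AU = 1.04×10¹⁰ m.
Flux: S = L/(4πd²) = 1.76×10²⁵/(4π×(1.04×10¹⁰)²) = 1.29×10⁴ W m⁻².
Energy balance: absorbed = emitted ⇒ πR²·S(1−A) = 4πR²·σT_eq⁴, so T_eq⁴ = S(1−A)/(4σ).
T_eq = [1.29×10⁴ × 0.95 / (4 × 5.67×10⁻⁸)]^(1/4) = (5.41×10¹⁰)^(1/4) = 482 K.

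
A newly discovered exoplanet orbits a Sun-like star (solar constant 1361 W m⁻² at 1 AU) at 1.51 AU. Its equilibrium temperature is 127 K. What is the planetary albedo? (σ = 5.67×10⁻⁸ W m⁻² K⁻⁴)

A ≈ 0.90

Flux at 1.51 AU: S = 1361/1.51² = 597 W m⁻².
From T_eq⁴ = S(1−A)/(4σ): 1−A = 4σT_eq⁴/S.
1−A = 4 × 5.67×10⁻⁸ × (127)⁴ / 597 = 0.099.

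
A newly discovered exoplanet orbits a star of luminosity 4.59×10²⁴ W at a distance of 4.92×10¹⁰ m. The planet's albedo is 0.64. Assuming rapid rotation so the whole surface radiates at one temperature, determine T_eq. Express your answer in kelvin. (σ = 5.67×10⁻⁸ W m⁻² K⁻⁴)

T_eq ≈ 124 K

Flux: S = L/(4πd²) = 4.59×10²⁴/(4π×(4.92×10¹⁰)²) = 151 W m⁻².
Energy balance: absorbed = emitted ⇒ πR²·S(1−A) = 4πR²·σT_eq⁴, so T_eq⁴ = S(1−A)/(4σ).
T_eq = [151 × 0.36 / (4 × 5.67×10⁻⁸)]^(1/4) = (2.40×10⁸)^(1/4) = 124 K.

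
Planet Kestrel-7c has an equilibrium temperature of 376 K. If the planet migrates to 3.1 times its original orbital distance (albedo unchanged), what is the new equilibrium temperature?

T_eq ≈ 214 K

T_eq ∝ L^(1/4) · d^(−1/2).
T′ = 376 / 3.1^(1/2) = 214 K.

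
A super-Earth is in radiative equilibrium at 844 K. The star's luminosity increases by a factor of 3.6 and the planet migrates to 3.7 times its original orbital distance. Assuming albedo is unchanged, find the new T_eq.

T_eq ≈ 604 K

T_eq ∝ L^(1/4) · d^(−1/2).
T′ = 844 × 3.6^(1/4) / 3.7^(1/2) = 604 K.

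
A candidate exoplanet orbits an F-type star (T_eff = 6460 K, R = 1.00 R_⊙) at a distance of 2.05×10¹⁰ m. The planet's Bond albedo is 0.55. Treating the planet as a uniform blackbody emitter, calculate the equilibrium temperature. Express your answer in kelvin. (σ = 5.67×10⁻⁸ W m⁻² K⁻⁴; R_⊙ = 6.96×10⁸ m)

T_eq ≈ 689 K

R_⋆ = 1.00 × 6.96×10⁸ = 6.96×10⁸ m.
L = 4πR_⋆²σT_⋆⁴ = 4π(6.96×10⁸)² × 5.67×10⁻⁸ × (6460)⁴ = 6.01×10²⁶ W.
S = L/(4πd²) = 1.14×10⁵ W m⁻².
Energy balance: absorbed = emitted ⇒ πR²·S(1−A) = 4πR²·σT_eq⁴, so T_eq⁴ = S(1−A)/(4σ).
T_eq = [1.14×10⁵ × 0.45 / (4 × 5.67×10⁻⁸)]^(1/4) = (2.26×10¹¹)^(1/4) = 689 K.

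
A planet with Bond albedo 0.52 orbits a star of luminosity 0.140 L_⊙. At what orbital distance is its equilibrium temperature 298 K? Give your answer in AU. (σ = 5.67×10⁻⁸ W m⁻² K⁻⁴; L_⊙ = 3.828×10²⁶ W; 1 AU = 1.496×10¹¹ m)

d ≈ 0.226 AU

L = 0.140 × 3.828×10²⁶ = 5.36×10²⁵ W.
From T_eq⁴ = L(1−A)/(16πσd²): d = √[L(1−A)/(16πσT_eq⁴)].
d = √[5.36×10²⁵ × 0.48 / (16π × 5.67×10⁻⁸ × (298)⁴)] = 3.38×10¹⁰ m = 0.226 AU.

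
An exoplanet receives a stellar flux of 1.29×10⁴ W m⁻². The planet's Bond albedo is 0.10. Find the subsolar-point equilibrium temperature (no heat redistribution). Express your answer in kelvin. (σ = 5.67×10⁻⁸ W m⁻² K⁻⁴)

At the subsolar point the surface absorbs S(1−A) and emits σT⁴ per unit area — no factor of 4, since only the local patch is in balance.
T = [1.29×10⁴ × 0.90 / 5.67×10⁻⁸]^(1/4) = (2.05×10¹¹)^(1/4) = 673 K.

T_ss ≈ 673 K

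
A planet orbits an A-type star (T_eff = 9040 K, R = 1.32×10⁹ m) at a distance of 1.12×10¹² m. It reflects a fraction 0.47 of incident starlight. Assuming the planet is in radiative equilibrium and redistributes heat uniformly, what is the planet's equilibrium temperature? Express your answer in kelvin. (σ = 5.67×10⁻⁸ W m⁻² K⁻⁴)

T_eq ≈ 187 K

L = 4πR_⋆²σT_⋆⁴ = 4π(1.32×10⁹)² × 5.67×10⁻⁸ × (9040)⁴ = 8.29×10²⁷ W.
S = L/(4πd²) = 526 W m⁻².
Energy balance: absorbed = emitted ⇒ πR²·S(1−A) = 4πR²·σT_eq⁴, so T_eq⁴ = S(1−A)/(4σ).
T_eq = [526 × 0.53 / (4 × 5.67×10⁻⁸)]^(1/4) = (1.23×10⁹)^(1/4) = 187 K.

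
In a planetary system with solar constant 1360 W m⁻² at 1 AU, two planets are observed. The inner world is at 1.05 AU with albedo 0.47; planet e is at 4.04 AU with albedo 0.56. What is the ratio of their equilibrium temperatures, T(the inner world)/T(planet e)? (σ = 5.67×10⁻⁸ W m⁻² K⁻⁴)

T_eq = [S₀(1−A)/(4σd²)]^(1/4), so T ∝ (1−A)^(1/4) / √d.
T₁ = [1360×0.53/(4×5.67×10⁻⁸×1.05²)]^(1/4) = 231.71 K.
T₂ = [1360×0.44/(4×5.67×10⁻⁸×4.04²)]^(1/4) = 112.76 K.

T₁/T₂ ≈ 2.055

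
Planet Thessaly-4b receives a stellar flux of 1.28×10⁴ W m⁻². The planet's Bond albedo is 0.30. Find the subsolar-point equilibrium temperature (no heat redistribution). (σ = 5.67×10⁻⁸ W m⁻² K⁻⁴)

At the subsolar point the surface absorbs S(1−A) and emits σT⁴ per unit area — no factor of 4, since only the local patch is in balance.
T = [1.28×10⁴ × 0.70 / 5.67×10⁻⁸]^(1/4) = (1.58×10¹¹)^(1/4) = 630 K.

T_ss ≈ 630 K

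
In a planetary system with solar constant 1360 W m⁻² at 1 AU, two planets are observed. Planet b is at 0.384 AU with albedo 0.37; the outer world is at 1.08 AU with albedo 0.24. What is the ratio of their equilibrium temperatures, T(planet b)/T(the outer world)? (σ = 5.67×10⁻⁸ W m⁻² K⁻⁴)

T₁/T₂ ≈ 1.600

T_eq = [S₀(1−A)/(4σd²)]^(1/4), so T ∝ (1−A)^(1/4) / √d.
T₁ = [1360×0.63/(4×5.67×10⁻⁸×0.384²)]^(1/4) = 400.08 K.
T₂ = [1360×0.76/(4×5.67×10⁻⁸×1.08²)]^(1/4) = 250.01 K.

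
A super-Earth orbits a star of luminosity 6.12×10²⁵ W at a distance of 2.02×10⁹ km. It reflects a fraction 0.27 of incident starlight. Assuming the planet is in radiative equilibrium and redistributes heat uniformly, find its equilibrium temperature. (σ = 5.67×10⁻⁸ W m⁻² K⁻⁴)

d = 2.02×10⁹ km = 2.02×10¹² m.
Flux: S = L/(4πd²) = 6.12×10²⁵/(4π×(2.02×10¹²)²) = 1.19 W m⁻².
Energy balance: absorbed = emitted ⇒ πR²·S(1−A) = 4πR²·σT_eq⁴, so T_eq⁴ = S(1−A)/(4σ).
T_eq = [1.19 × 0.73 / (4 × 5.67×10⁻⁸)]^(1/4) = (3.84×10⁶)^(1/4) = 44.3 K.

T_eq ≈ 44.3 K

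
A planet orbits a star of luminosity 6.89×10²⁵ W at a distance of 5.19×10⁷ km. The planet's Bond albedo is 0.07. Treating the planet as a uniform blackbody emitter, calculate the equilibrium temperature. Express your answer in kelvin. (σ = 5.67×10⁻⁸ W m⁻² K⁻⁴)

d = 5.19×10⁷ km = 5.19×10¹⁰ m.
Flux: S = L/(4πd²) = 6.89×10²⁵/(4π×(5.19×10¹⁰)²) = 2040 W m⁻².
Energy balance: absorbed = emitted ⇒ πR²·S(1−A) = 4πR²·σT_eq⁴, so T_eq⁴ = S(1−A)/(4σ).
T_eq = [2040 × 0.93 / (4 × 5.67×10⁻⁸)]^(1/4) = (8.35×10⁹)^(1/4) = 302 K.

T_eq ≈ 302 K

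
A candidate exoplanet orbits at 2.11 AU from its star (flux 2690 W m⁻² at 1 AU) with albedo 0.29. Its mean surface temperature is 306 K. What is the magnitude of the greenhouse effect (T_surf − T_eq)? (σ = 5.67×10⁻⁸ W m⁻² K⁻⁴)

S = 2690/2.11² = 604.2 W m⁻².
T_eq = [S(1−A)/(4σ)]^(1/4) = [604.2×0.71/(4×5.67×10⁻⁸)]^(1/4) = 208.5 K.
ΔT = T_surf − T_eq = 306 − 208.5.

ΔT ≈ 97.5 K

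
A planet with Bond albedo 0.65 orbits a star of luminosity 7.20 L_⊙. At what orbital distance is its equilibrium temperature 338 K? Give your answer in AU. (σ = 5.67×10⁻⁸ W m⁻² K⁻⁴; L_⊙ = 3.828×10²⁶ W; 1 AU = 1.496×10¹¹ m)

L = 7.20 × 3.828×10²⁶ = 2.76×10²⁷ W.
From T_eq⁴ = L(1−A)/(16πσd²): d = √[L(1−A)/(16πσT_eq⁴)].
d = √[2.76×10²⁷ × 0.35 / (16π × 5.67×10⁻⁸ × (338)⁴)] = 1.61×10¹¹ m = 1.08 AU.

d ≈ 1.08 AU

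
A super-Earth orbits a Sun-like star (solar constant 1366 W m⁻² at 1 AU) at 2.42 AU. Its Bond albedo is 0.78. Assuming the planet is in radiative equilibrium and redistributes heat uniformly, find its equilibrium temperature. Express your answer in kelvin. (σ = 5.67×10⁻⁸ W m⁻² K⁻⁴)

T_eq ≈ 123 K

Flux at 2.42 AU: S = 1366/2.42² = 233 W m⁻².
Energy balance: absorbed = emitted ⇒ πR²·S(1−A) = 4πR²·σT_eq⁴, so T_eq⁴ = S(1−A)/(4σ).
T_eq = [233 × 0.22 / (4 × 5.67×10⁻⁸)]^(1/4) = (2.26×10⁸)^(1/4) = 123 K.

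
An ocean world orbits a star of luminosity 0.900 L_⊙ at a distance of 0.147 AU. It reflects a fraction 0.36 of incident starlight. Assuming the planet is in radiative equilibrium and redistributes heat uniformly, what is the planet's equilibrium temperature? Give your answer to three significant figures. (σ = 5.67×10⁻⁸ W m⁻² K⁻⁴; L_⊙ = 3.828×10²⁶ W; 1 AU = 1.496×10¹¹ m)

d = 0.147 AU = 2.20×10¹⁰ m.
L = 0.900 × 3.828×10²⁶ = 3.45×10²⁶ W.
Flux: S = L/(4πd²) = 3.45×10²⁶/(4π×(2.20×10¹⁰)²) = 5.67×10⁴ W m⁻².
Energy balance: absorbed = emitted ⇒ πR²·S(1−A) = 4πR²·σT_eq⁴, so T_eq⁴ = S(1−A)/(4σ).
T_eq = [5.67×10⁴ × 0.64 / (4 × 5.67×10⁻⁸)]^(1/4) = (1.60×10¹¹)^(1/4) = 632 K.

T_eq ≈ 632 K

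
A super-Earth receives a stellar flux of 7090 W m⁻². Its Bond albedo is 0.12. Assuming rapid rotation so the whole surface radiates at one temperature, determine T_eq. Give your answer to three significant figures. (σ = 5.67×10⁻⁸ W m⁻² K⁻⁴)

Energy balance: absorbed = emitted ⇒ πR²·S(1−A) = 4πR²·σT_eq⁴, so T_eq⁴ = S(1−A)/(4σ).
T_eq = [7090 × 0.88 / (4 × 5.67×10⁻⁸)]^(1/4) = (2.75×10¹⁰)^(1/4) = 407 K.

T_eq ≈ 407 K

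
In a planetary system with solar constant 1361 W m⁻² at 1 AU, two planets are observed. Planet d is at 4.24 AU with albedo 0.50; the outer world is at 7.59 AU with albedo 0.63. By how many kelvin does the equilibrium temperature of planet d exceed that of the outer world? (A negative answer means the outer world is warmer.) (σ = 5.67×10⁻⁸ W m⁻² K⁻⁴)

ΔT ≈ 34.9 K

T_eq = [S₀(1−A)/(4σd²)]^(1/4), so T ∝ (1−A)^(1/4) / √d.
T₁ = [1361×0.50/(4×5.67×10⁻⁸×4.24²)]^(1/4) = 113.66 K.
T₂ = [1361×0.37/(4×5.67×10⁻⁸×7.59²)]^(1/4) = 78.79 K.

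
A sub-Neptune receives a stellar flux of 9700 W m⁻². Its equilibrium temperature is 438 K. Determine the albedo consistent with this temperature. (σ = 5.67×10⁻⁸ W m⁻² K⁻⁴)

From T_eq⁴ = S(1−A)/(4σ): 1−A = 4σT_eq⁴/S.
1−A = 4 × 5.67×10⁻⁸ × (438)⁴ / 9700 = 0.861.

A ≈ 0.14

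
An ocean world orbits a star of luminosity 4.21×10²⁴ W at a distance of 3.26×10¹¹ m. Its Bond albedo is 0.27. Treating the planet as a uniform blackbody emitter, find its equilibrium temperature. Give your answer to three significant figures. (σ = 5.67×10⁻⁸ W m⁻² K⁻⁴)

Flux: S = L/(4πd²) = 4.21×10²⁴/(4π×(3.26×10¹¹)²) = 3.15 W m⁻².
Energy balance: absorbed = emitted ⇒ πR²·S(1−A) = 4πR²·σT_eq⁴, so T_eq⁴ = S(1−A)/(4σ).
T_eq = [3.15 × 0.73 / (4 × 5.67×10⁻⁸)]^(1/4) = (1.01×10⁷)^(1/4) = 56.4 K.

T_eq ≈ 56.4 K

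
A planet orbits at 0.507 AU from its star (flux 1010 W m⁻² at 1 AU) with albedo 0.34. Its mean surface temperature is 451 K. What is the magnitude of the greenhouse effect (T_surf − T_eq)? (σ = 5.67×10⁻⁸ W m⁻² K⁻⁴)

S = 1010/0.507² = 3929 W m⁻².
T_eq = [S(1−A)/(4σ)]^(1/4) = [3929×0.66/(4×5.67×10⁻⁸)]^(1/4) = 327.0 K.
ΔT = T_surf − T_eq = 451 − 327.0.

ΔT ≈ 124.0 K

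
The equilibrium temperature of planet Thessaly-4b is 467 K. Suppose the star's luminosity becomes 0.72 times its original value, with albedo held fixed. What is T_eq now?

T_eq ≈ 430 K

T_eq ∝ L^(1/4) · d^(−1/2).
T′ = 467 × 0.72^(1/4) = 430 K.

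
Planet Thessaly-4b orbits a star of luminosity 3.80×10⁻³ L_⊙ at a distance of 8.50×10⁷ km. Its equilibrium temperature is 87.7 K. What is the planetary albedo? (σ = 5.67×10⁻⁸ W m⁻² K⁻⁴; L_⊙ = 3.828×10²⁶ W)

d = 8.50×10⁷ km = 8.50×10¹⁰ m.
L = 3.80×10⁻³ × 3.828×10²⁶ = 1.45×10²⁴ W.
Flux: S = L/(4πd²) = 1.45×10²⁴/(4π×(8.50×10¹⁰)²) = 16.0 W m⁻².
From T_eq⁴ = S(1−A)/(4σ): 1−A = 4σT_eq⁴/S.
1−A = 4 × 5.67×10⁻⁸ × (87.7)⁴ / 16.0 = 0.837.

A ≈ 0.16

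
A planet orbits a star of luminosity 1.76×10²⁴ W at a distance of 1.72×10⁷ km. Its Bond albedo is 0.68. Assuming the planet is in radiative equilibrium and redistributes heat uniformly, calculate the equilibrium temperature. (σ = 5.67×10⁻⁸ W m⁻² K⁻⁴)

d = 1.72×10⁷ km = 1.72×10¹⁰ m.
Flux: S = L/(4πd²) = 1.76×10²⁴/(4π×(1.72×10¹⁰)²) = 473 W m⁻².
Energy balance: absorbed = emitted ⇒ πR²·S(1−A) = 4πR²·σT_eq⁴, so T_eq⁴ = S(1−A)/(4σ).
T_eq = [473 × 0.32 / (4 × 5.67×10⁻⁸)]^(1/4) = (6.68×10⁸)^(1/4) = 161 K.

T_eq ≈ 161 K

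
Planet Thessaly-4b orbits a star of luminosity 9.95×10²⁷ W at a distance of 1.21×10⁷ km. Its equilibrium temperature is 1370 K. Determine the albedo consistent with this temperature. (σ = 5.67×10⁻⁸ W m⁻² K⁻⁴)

d = 1.21×10⁷ km = 1.21×10¹⁰ m.
Flux: S = L/(4πd²) = 9.95×10²⁷/(4π×(1.21×10¹⁰)²) = 5.41×10⁶ W m⁻².
From T_eq⁴ = S(1−A)/(4σ): 1−A = 4σT_eq⁴/S.
1−A = 4 × 5.67×10⁻⁸ × (1370)⁴ / 5.41×10⁶ = 0.148.

A ≈ 0.85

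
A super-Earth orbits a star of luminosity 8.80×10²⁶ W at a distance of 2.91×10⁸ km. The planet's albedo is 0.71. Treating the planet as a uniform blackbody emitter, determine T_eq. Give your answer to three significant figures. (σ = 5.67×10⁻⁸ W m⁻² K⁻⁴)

T_eq ≈ 180 K

d = 2.91×10⁸ km = 2.91×10¹¹ m.
Flux: S = L/(4πd²) = 8.80×10²⁶/(4π×(2.91×10¹¹)²) = 827 W m⁻².
Energy balance: absorbed = emitted ⇒ πR²·S(1−A) = 4πR²·σT_eq⁴, so T_eq⁴ = S(1−A)/(4σ).
T_eq = [827 × 0.29 / (4 × 5.67×10⁻⁸)]^(1/4) = (1.06×10⁹)^(1/4) = 180 K.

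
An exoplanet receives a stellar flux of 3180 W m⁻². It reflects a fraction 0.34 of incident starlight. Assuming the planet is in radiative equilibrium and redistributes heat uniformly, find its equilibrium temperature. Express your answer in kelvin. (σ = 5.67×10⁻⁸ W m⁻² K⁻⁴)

T_eq ≈ 310 K

Energy balance: absorbed = emitted ⇒ πR²·S(1−A) = 4πR²·σT_eq⁴, so T_eq⁴ = S(1−A)/(4σ).
T_eq = [3180 × 0.66 / (4 × 5.67×10⁻⁸)]^(1/4) = (9.25×10⁹)^(1/4) = 310 K.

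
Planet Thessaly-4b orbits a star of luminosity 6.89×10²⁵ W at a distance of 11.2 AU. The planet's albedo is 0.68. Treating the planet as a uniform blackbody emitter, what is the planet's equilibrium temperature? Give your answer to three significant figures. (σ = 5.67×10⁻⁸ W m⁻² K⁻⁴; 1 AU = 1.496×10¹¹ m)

T_eq ≈ 40.7 K

d = 11.2 AU = 1.68×10¹² m.
Flux: S = L/(4πd²) = 6.89×10²⁵/(4π×(1.68×10¹²)²) = 1.95 W m⁻².
Energy balance: absorbed = emitted ⇒ πR²·S(1−A) = 4πR²·σT_eq⁴, so T_eq⁴ = S(1−A)/(4σ).
T_eq = [1.95 × 0.32 / (4 × 5.67×10⁻⁸)]^(1/4) = (2.76×10⁶)^(1/4) = 40.7 K.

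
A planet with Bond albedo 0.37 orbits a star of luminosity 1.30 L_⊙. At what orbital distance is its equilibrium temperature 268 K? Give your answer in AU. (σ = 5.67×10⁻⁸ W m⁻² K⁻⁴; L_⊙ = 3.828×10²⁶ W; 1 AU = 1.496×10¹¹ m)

d ≈ 0.976 AU

L = 1.30 × 3.828×10²⁶ = 4.98×10²⁶ W.
From T_eq⁴ = L(1−A)/(16πσd²): d = √[L(1−A)/(16πσT_eq⁴)].
d = √[4.98×10²⁶ × 0.63 / (16π × 5.67×10⁻⁸ × (268)⁴)] = 1.46×10¹¹ m = 0.976 AU.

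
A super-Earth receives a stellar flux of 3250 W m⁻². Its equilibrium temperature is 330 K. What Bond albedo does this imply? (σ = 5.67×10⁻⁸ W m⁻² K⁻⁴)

From T_eq⁴ = S(1−A)/(4σ): 1−A = 4σT_eq⁴/S.
1−A = 4 × 5.67×10⁻⁸ × (330)⁴ / 3250 = 0.828.

A ≈ 0.17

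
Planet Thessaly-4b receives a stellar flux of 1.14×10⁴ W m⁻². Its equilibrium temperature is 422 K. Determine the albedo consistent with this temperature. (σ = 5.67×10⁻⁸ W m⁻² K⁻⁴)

From T_eq⁴ = S(1−A)/(4σ): 1−A = 4σT_eq⁴/S.
1−A = 4 × 5.67×10⁻⁸ × (422)⁴ / 1.14×10⁴ = 0.631.

A ≈ 0.37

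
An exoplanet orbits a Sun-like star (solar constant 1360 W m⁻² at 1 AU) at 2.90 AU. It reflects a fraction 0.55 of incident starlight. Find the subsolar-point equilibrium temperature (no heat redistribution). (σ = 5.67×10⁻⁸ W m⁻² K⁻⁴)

Flux at 2.90 AU: S = 1360/2.90² = 162 W m⁻².
At the subsolar point the surface absorbs S(1−A) and emits σT⁴ per unit area — no factor of 4, since only the local patch is in balance.
T = [162 × 0.45 / 5.67×10⁻⁸]^(1/4) = (1.28×10⁹)^(1/4) = 189 K.

T_ss ≈ 189 K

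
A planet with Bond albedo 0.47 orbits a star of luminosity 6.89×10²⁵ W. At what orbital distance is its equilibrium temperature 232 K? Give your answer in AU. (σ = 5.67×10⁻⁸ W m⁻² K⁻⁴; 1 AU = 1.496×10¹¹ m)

d ≈ 0.445 AU

From T_eq⁴ = L(1−A)/(16πσd²): d = √[L(1−A)/(16πσT_eq⁴)].
d = √[6.89×10²⁵ × 0.53 / (16π × 5.67×10⁻⁸ × (232)⁴)] = 6.65×10¹⁰ m = 0.445 AU.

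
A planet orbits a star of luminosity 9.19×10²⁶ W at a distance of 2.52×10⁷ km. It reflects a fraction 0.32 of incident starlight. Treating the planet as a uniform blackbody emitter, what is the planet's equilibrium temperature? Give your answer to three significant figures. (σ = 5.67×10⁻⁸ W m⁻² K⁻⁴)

d = 2.52×10⁷ km = 2.52×10¹⁰ m.
Flux: S = L/(4πd²) = 9.19×10²⁶/(4π×(2.52×10¹⁰)²) = 1.15×10⁵ W m⁻².
Energy balance: absorbed = emitted ⇒ πR²·S(1−A) = 4πR²·σT_eq⁴, so T_eq⁴ = S(1−A)/(4σ).
T_eq = [1.15×10⁵ × 0.68 / (4 × 5.67×10⁻⁸)]^(1/4) = (3.45×10¹¹)^(1/4) = 767 K.

T_eq ≈ 767 K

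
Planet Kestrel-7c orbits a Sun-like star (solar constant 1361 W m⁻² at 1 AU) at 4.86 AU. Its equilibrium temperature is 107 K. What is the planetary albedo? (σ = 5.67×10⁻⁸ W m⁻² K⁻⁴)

Flux at 4.86 AU: S = 1361/4.86² = 57.6 W m⁻².
From T_eq⁴ = S(1−A)/(4σ): 1−A = 4σT_eq⁴/S.
1−A = 4 × 5.67×10⁻⁸ × (107)⁴ / 57.6 = 0.516.

A ≈ 0.48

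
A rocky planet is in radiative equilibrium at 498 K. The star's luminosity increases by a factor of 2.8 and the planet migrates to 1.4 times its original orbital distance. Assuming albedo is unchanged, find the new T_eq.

T_eq ∝ L^(1/4) · d^(−1/2).
T′ = 498 × 2.8^(1/4) / 1.4^(1/2) = 544 K.

T_eq ≈ 544 K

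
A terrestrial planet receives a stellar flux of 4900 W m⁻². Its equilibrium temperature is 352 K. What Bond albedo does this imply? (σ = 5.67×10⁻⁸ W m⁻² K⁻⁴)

From T_eq⁴ = S(1−A)/(4σ): 1−A = 4σT_eq⁴/S.
1−A = 4 × 5.67×10⁻⁸ × (352)⁴ / 4900 = 0.711.

A ≈ 0.29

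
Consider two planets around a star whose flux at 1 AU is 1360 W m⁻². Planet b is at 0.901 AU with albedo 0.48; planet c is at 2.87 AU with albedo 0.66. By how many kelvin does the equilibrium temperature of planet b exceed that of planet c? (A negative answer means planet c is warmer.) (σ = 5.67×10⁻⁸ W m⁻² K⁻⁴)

T_eq = [S₀(1−A)/(4σd²)]^(1/4), so T ∝ (1−A)^(1/4) / √d.
T₁ = [1360×0.52/(4×5.67×10⁻⁸×0.901²)]^(1/4) = 248.95 K.
T₂ = [1360×0.34/(4×5.67×10⁻⁸×2.87²)]^(1/4) = 125.43 K.

ΔT ≈ 123.5 K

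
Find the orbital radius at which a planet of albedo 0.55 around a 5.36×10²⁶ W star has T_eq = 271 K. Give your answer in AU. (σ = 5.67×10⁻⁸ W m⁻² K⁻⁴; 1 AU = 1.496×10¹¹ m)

d ≈ 0.837 AU

From T_eq⁴ = L(1−A)/(16πσd²): d = √[L(1−A)/(16πσT_eq⁴)].
d = √[5.36×10²⁶ × 0.45 / (16π × 5.67×10⁻⁸ × (271)⁴)] = 1.25×10¹¹ m = 0.837 AU.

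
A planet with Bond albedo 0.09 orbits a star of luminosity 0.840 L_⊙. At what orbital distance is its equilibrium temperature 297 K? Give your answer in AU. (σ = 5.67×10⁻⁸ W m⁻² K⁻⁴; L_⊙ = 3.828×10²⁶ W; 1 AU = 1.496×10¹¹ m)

L = 0.840 × 3.828×10²⁶ = 3.22×10²⁶ W.
From T_eq⁴ = L(1−A)/(16πσd²): d = √[L(1−A)/(16πσT_eq⁴)].
d = √[3.22×10²⁶ × 0.91 / (16π × 5.67×10⁻⁸ × (297)⁴)] = 1.15×10¹¹ m = 0.768 AU.

d ≈ 0.768 AU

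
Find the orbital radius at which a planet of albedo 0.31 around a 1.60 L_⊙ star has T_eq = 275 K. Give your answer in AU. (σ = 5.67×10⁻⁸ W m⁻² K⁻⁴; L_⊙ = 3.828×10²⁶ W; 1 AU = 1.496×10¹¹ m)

L = 1.60 × 3.828×10²⁶ = 6.12×10²⁶ W.
From T_eq⁴ = L(1−A)/(16πσd²): d = √[L(1−A)/(16πσT_eq⁴)].
d = √[6.12×10²⁶ × 0.69 / (16π × 5.67×10⁻⁸ × (275)⁴)] = 1.61×10¹¹ m = 1.08 AU.

d ≈ 1.08 AU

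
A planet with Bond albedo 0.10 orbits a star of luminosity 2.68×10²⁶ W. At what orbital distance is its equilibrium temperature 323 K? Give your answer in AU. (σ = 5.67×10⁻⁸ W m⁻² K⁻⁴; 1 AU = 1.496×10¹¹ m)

d ≈ 0.589 AU

From T_eq⁴ = L(1−A)/(16πσd²): d = √[L(1−A)/(16πσT_eq⁴)].
d = √[2.68×10²⁶ × 0.90 / (16π × 5.67×10⁻⁸ × (323)⁴)] = 8.82×10¹⁰ m = 0.589 AU.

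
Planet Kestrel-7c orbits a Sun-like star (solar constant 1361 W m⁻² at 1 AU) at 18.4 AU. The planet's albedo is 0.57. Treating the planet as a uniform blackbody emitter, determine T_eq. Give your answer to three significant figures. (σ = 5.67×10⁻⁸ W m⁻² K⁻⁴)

T_eq ≈ 52.5 K

Flux at 18.4 AU: S = 1361/18.4² = 4.02 W m⁻².
Energy balance: absorbed = emitted ⇒ πR²·S(1−A) = 4πR²·σT_eq⁴, so T_eq⁴ = S(1−A)/(4σ).
T_eq = [4.02 × 0.43 / (4 × 5.67×10⁻⁸)]^(1/4) = (7.62×10⁶)^(1/4) = 52.5 K.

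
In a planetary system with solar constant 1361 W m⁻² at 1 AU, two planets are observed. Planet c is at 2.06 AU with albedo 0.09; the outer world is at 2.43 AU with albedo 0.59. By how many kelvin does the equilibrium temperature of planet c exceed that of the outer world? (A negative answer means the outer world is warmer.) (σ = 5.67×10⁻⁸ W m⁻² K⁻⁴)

ΔT ≈ 46.5 K

T_eq = [S₀(1−A)/(4σd²)]^(1/4), so T ∝ (1−A)^(1/4) / √d.
T₁ = [1361×0.91/(4×5.67×10⁻⁸×2.06²)]^(1/4) = 189.40 K.
T₂ = [1361×0.41/(4×5.67×10⁻⁸×2.43²)]^(1/4) = 142.87 K.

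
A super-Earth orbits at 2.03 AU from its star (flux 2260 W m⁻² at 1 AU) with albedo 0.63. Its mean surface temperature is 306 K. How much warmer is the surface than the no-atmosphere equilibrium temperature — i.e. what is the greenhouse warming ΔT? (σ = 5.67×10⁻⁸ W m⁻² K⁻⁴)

ΔT ≈ 133.1 K

S = 2260/2.03² = 548.4 W m⁻².
T_eq = [S(1−A)/(4σ)]^(1/4) = [548.4×0.37/(4×5.67×10⁻⁸)]^(1/4) = 172.9 K.
ΔT = T_surf − T_eq = 306 − 172.9.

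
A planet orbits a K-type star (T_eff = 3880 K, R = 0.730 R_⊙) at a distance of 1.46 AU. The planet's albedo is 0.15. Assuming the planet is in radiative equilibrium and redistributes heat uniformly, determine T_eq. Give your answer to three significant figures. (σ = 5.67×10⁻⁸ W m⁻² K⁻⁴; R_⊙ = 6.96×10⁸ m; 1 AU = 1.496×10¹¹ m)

R_⋆ = 0.730 × 6.96×10⁸ = 5.08×10⁸ m.
d = 1.46 AU = 2.18×10¹¹ m.
L = 4πR_⋆²σT_⋆⁴ = 4π(5.08×10⁸)² × 5.67×10⁻⁸ × (3880)⁴ = 4.17×10²⁵ W.
S = L/(4πd²) = 69.5 W m⁻².
Energy balance: absorbed = emitted ⇒ πR²·S(1−A) = 4πR²·σT_eq⁴, so T_eq⁴ = S(1−A)/(4σ).
T_eq = [69.5 × 0.85 / (4 × 5.67×10⁻⁸)]^(1/4) = (2.61×10⁸)^(1/4) = 127 K.

T_eq ≈ 127 K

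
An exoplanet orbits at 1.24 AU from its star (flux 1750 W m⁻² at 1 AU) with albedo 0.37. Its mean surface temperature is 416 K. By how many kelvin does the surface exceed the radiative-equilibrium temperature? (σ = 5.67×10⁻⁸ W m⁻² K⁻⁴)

S = 1750/1.24² = 1138 W m⁻².
T_eq = [S(1−A)/(4σ)]^(1/4) = [1138×0.63/(4×5.67×10⁻⁸)]^(1/4) = 237.1 K.
ΔT = T_surf − T_eq = 416 − 237.1.

ΔT ≈ 178.9 K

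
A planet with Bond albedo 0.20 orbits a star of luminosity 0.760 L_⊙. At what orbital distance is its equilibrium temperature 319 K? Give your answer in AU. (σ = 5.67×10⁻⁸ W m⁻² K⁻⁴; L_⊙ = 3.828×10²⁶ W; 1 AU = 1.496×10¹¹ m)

d ≈ 0.594 AU

L = 0.760 × 3.828×10²⁶ = 2.91×10²⁶ W.
From T_eq⁴ = L(1−A)/(16πσd²): d = √[L(1−A)/(16πσT_eq⁴)].
d = √[2.91×10²⁶ × 0.80 / (16π × 5.67×10⁻⁸ × (319)⁴)] = 8.88×10¹⁰ m = 0.594 AU.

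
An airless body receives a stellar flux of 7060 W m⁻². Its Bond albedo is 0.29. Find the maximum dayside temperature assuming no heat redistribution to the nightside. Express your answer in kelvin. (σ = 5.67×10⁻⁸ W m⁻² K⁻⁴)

T_ss ≈ 545 K

With no redistribution each surface element balances locally: S(1−A) = σT⁴.
T = [7060 × 0.71 / 5.67×10⁻⁸]^(1/4) = (8.84×10¹⁰)^(1/4) = 545 K.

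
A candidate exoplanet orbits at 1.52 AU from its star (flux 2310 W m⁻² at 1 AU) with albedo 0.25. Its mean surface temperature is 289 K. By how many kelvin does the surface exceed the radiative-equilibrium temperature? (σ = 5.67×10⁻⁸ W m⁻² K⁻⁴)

ΔT ≈ 49.2 K

S = 2310/1.52² = 999.8 W m⁻².
T_eq = [S(1−A)/(4σ)]^(1/4) = [999.8×0.75/(4×5.67×10⁻⁸)]^(1/4) = 239.8 K.
ΔT = T_surf − T_eq = 289 − 239.8.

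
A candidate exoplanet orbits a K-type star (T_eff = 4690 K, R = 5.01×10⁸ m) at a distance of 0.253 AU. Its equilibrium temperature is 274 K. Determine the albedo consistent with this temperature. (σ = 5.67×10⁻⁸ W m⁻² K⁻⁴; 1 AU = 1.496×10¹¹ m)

d = 0.253 AU = 3.78×10¹⁰ m.
L = 4πR_⋆²σT_⋆⁴ = 4π(5.01×10⁸)² × 5.67×10⁻⁸ × (4690)⁴ = 8.65×10²⁵ W.
S = L/(4πd²) = 4810 W m⁻².
From T_eq⁴ = S(1−A)/(4σ): 1−A = 4σT_eq⁴/S.
1−A = 4 × 5.67×10⁻⁸ × (274)⁴ / 4810 = 0.266.

A ≈ 0.73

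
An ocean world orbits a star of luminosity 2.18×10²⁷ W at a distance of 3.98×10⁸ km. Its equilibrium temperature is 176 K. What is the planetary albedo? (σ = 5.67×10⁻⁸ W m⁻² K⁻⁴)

A ≈ 0.80

d = 3.98×10⁸ km = 3.98×10¹¹ m.
Flux: S = L/(4πd²) = 2.18×10²⁷/(4π×(3.98×10¹¹)²) = 1100 W m⁻².
From T_eq⁴ = S(1−A)/(4σ): 1−A = 4σT_eq⁴/S.
1−A = 4 × 5.67×10⁻⁸ × (176)⁴ / 1100 = 0.199.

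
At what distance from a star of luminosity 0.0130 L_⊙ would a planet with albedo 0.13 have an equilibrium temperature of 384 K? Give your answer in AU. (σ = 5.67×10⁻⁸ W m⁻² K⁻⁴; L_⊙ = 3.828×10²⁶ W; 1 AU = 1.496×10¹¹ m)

L = 0.0130 × 3.828×10²⁶ = 4.98×10²⁴ W.
From T_eq⁴ = L(1−A)/(16πσd²): d = √[L(1−A)/(16πσT_eq⁴)].
d = √[4.98×10²⁴ × 0.87 / (16π × 5.67×10⁻⁸ × (384)⁴)] = 8.36×10⁹ m = 0.0559 AU.

d ≈ 0.0559 AU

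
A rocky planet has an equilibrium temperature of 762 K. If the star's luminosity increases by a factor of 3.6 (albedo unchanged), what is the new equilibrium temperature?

T_eq ≈ 1050 K

T_eq ∝ L^(1/4) · d^(−1/2).
T′ = 762 × 3.6^(1/4) = 1050 K.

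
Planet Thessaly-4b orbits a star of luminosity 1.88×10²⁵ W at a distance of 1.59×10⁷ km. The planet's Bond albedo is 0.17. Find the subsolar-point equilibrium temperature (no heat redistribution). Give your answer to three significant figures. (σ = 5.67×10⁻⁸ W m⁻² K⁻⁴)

T_ss ≈ 543 K

d = 1.59×10⁷ km = 1.59×10¹⁰ m.
Flux: S = L/(4πd²) = 1.88×10²⁵/(4π×(1.59×10¹⁰)²) = 5920 W m⁻².
At the subsolar point the surface absorbs S(1−A) and emits σT⁴ per unit area — no factor of 4, since only the local patch is in balance.
T = [5920 × 0.83 / 5.67×10⁻⁸]^(1/4) = (8.66×10¹⁰)^(1/4) = 543 K.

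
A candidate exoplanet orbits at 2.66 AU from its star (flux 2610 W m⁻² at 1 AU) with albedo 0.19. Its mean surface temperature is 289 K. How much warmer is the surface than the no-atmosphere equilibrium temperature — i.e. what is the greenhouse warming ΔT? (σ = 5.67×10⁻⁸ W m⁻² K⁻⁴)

S = 2610/2.66² = 368.9 W m⁻².
T_eq = [S(1−A)/(4σ)]^(1/4) = [368.9×0.81/(4×5.67×10⁻⁸)]^(1/4) = 190.5 K.
ΔT = T_surf − T_eq = 289 − 190.5.

ΔT ≈ 98.5 K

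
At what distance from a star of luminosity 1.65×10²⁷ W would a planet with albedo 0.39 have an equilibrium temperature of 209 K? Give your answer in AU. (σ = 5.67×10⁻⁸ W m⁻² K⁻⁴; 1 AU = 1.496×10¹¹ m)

d ≈ 2.88 AU

From T_eq⁴ = L(1−A)/(16πσd²): d = √[L(1−A)/(16πσT_eq⁴)].
d = √[1.65×10²⁷ × 0.61 / (16π × 5.67×10⁻⁸ × (209)⁴)] = 4.30×10¹¹ m = 2.88 AU.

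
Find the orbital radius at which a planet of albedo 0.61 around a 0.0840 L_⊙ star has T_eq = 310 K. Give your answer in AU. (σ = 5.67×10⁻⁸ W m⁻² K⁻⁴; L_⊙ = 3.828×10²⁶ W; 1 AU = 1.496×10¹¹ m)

d ≈ 0.146 AU

L = 0.0840 × 3.828×10²⁶ = 3.22×10²⁵ W.
From T_eq⁴ = L(1−A)/(16πσd²): d = √[L(1−A)/(16πσT_eq⁴)].
d = √[3.22×10²⁵ × 0.39 / (16π × 5.67×10⁻⁸ × (310)⁴)] = 2.18×10¹⁰ m = 0.146 AU.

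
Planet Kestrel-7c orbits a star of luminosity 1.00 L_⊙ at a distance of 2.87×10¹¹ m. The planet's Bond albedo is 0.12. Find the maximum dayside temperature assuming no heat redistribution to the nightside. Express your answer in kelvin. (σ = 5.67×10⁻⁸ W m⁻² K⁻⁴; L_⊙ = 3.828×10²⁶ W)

T_ss ≈ 275 K

L = 1.00 × 3.828×10²⁶ = 3.83×10²⁶ W.
Flux: S = L/(4πd²) = 3.83×10²⁶/(4π×(2.87×10¹¹)²) = 370 W m⁻².
With no redistribution each surface element balances locally: S(1−A) = σT⁴.
T = [370 × 0.88 / 5.67×10⁻⁸]^(1/4) = (5.74×10⁹)^(1/4) = 275 K.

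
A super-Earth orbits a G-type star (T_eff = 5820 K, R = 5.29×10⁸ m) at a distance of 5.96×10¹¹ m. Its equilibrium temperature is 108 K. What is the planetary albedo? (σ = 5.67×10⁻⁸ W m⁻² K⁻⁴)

L = 4πR_⋆²σT_⋆⁴ = 4π(5.29×10⁸)² × 5.67×10⁻⁸ × (5820)⁴ = 2.29×10²⁶ W.
S = L/(4πd²) = 51.2 W m⁻².
From T_eq⁴ = S(1−A)/(4σ): 1−A = 4σT_eq⁴/S.
1−A = 4 × 5.67×10⁻⁸ × (108)⁴ / 51.2 = 0.602.

A ≈ 0.40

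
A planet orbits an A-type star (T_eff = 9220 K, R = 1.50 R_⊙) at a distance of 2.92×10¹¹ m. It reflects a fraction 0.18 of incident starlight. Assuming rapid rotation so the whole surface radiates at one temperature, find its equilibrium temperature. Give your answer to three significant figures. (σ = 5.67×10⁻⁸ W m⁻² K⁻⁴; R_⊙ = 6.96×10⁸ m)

T_eq ≈ 371 K

R_⋆ = 1.50 × 6.96×10⁸ = 1.04×10⁹ m.
L = 4πR_⋆²σT_⋆⁴ = 4π(1.04×10⁹)² × 5.67×10⁻⁸ × (9220)⁴ = 5.61×10²⁷ W.
S = L/(4πd²) = 5240 W m⁻².
Energy balance: absorbed = emitted ⇒ πR²·S(1−A) = 4πR²·σT_eq⁴, so T_eq⁴ = S(1−A)/(4σ).
T_eq = [5240 × 0.82 / (4 × 5.67×10⁻⁸)]^(1/4) = (1.89×10¹⁰)^(1/4) = 371 K.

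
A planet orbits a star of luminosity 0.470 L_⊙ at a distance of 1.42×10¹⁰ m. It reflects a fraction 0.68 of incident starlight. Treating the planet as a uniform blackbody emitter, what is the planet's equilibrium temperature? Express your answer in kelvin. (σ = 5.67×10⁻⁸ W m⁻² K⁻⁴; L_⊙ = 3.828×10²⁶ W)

L = 0.470 × 3.828×10²⁶ = 1.80×10²⁶ W.
Flux: S = L/(4πd²) = 1.80×10²⁶/(4π×(1.42×10¹⁰)²) = 7.10×10⁴ W m⁻².
Energy balance: absorbed = emitted ⇒ πR²·S(1−A) = 4πR²·σT_eq⁴, so T_eq⁴ = S(1−A)/(4σ).
T_eq = [7.10×10⁴ × 0.32 / (4 × 5.67×10⁻⁸)]^(1/4) = (1.00×10¹¹)^(1/4) = 563 K.

T_eq ≈ 563 K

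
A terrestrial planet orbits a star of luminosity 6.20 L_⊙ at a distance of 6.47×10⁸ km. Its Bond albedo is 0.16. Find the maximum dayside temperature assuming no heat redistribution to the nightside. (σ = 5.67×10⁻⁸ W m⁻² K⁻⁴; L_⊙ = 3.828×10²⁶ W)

T_ss ≈ 286 K

d = 6.47×10⁸ km = 6.47×10¹¹ m.
L = 6.20 × 3.828×10²⁶ = 2.37×10²⁷ W.
Flux: S = L/(4πd²) = 2.37×10²⁷/(4π×(6.47×10¹¹)²) = 451 W m⁻².
With no redistribution each surface element balances locally: S(1−A) = σT⁴.
T = [451 × 0.84 / 5.67×10⁻⁸]^(1/4) = (6.68×10⁹)^(1/4) = 286 K.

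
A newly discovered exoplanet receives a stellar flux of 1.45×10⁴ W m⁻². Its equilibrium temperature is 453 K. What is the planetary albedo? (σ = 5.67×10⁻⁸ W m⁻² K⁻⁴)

A ≈ 0.34

From T_eq⁴ = S(1−A)/(4σ): 1−A = 4σT_eq⁴/S.
1−A = 4 × 5.67×10⁻⁸ × (453)⁴ / 1.45×10⁴ = 0.659.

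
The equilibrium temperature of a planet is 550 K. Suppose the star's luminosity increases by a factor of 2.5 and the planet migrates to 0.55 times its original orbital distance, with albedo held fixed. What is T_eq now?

T_eq ≈ 933 K

T_eq ∝ L^(1/4) · d^(−1/2).
T′ = 550 × 2.5^(1/4) / 0.55^(1/2) = 933 K.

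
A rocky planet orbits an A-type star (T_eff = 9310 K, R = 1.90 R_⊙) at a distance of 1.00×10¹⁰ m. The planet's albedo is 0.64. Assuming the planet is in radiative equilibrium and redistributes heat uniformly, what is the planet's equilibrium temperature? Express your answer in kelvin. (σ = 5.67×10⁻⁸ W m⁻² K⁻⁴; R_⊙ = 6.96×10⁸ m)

T_eq ≈ 1850 K

R_⋆ = 1.90 × 6.96×10⁸ = 1.32×10⁹ m.
L = 4πR_⋆²σT_⋆⁴ = 4π(1.32×10⁹)² × 5.67×10⁻⁸ × (9310)⁴ = 9.36×10²⁷ W.
S = L/(4πd²) = 7.45×10⁶ W m⁻².
Energy balance: absorbed = emitted ⇒ πR²·S(1−A) = 4πR²·σT_eq⁴, so T_eq⁴ = S(1−A)/(4σ).
T_eq = [7.45×10⁶ × 0.36 / (4 × 5.67×10⁻⁸)]^(1/4) = (1.18×10¹³)^(1/4) = 1850 K.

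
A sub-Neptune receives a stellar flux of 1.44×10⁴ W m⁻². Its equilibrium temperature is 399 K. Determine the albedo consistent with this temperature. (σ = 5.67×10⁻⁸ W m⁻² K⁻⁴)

A ≈ 0.60

From T_eq⁴ = S(1−A)/(4σ): 1−A = 4σT_eq⁴/S.
1−A = 4 × 5.67×10⁻⁸ × (399)⁴ / 1.44×10⁴ = 0.399.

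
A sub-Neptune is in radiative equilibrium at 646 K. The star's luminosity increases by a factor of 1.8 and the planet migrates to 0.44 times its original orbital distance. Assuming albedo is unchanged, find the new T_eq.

T_eq ≈ 1130 K

T_eq ∝ L^(1/4) · d^(−1/2).
T′ = 646 × 1.8^(1/4) / 0.44^(1/2) = 1130 K.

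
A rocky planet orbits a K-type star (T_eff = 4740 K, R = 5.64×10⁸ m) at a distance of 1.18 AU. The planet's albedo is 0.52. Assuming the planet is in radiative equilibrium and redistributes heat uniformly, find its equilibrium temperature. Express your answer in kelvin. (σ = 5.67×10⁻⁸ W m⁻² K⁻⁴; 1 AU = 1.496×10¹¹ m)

T_eq ≈ 158 K

d = 1.18 AU = 1.77×10¹¹ m.
L = 4πR_⋆²σT_⋆⁴ = 4π(5.64×10⁸)² × 5.67×10⁻⁸ × (4740)⁴ = 1.14×10²⁶ W.
S = L/(4πd²) = 292 W m⁻².
Energy balance: absorbed = emitted ⇒ πR²·S(1−A) = 4πR²·σT_eq⁴, so T_eq⁴ = S(1−A)/(4σ).
T_eq = [292 × 0.48 / (4 × 5.67×10⁻⁸)]^(1/4) = (6.18×10⁸)^(1/4) = 158 K.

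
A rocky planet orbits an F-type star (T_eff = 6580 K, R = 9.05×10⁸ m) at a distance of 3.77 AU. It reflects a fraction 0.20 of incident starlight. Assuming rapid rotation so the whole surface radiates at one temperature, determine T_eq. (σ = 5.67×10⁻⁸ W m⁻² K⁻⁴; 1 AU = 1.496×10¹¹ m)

d = 3.77 AU = 5.64×10¹¹ m.
L = 4πR_⋆²σT_⋆⁴ = 4π(9.05×10⁸)² × 5.67×10⁻⁸ × (6580)⁴ = 1.09×10²⁷ W.
S = L/(4πd²) = 274 W m⁻².
Energy balance: absorbed = emitted ⇒ πR²·S(1−A) = 4πR²·σT_eq⁴, so T_eq⁴ = S(1−A)/(4σ).
T_eq = [274 × 0.80 / (4 × 5.67×10⁻⁸)]^(1/4) = (9.65×10⁸)^(1/4) = 176 K.

T_eq ≈ 176 K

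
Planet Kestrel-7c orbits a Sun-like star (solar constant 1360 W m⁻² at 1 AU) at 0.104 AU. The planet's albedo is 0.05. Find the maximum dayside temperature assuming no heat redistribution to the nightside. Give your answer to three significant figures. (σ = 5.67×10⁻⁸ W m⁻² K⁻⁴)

T_ss ≈ 1200 K

Flux at 0.104 AU: S = 1360/0.104² = 1.26×10⁵ W m⁻².
With no redistribution each surface element balances locally: S(1−A) = σT⁴.
T = [1.26×10⁵ × 0.95 / 5.67×10⁻⁸]^(1/4) = (2.11×10¹²)^(1/4) = 1200 K.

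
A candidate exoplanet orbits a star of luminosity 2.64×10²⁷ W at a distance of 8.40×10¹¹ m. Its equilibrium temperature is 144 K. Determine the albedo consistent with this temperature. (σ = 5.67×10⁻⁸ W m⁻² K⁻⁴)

A ≈ 0.67

Flux: S = L/(4πd²) = 2.64×10²⁷/(4π×(8.40×10¹¹)²) = 298 W m⁻².
From T_eq⁴ = S(1−A)/(4σ): 1−A = 4σT_eq⁴/S.
1−A = 4 × 5.67×10⁻⁸ × (144)⁴ / 298 = 0.328.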